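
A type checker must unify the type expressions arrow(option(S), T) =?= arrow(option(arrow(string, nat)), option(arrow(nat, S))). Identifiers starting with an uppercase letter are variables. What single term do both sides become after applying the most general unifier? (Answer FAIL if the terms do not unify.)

arrow(option(arrow(string, nat)), option(arrow(nat, arrow(string, nat))))

Decompose arrow/2: option(S) =?= option(arrow(string, nat)),  T =?= option(arrow(nat, S)).
Decompose option/1: S =?= arrow(string, nat).
Bind S := arrow(string, nat); substituting into the remaining equation gives: T =?= option(arrow(nat, arrow(string, nat))).
Bind T := option(arrow(nat, arrow(string, nat))).
Applying the MGU to either side gives arrow(option(arrow(string, nat)), option(arrow(nat, arrow(string, nat)))).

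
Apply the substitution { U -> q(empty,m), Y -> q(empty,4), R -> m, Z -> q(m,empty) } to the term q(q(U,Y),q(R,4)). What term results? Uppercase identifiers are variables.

q(q(q(empty,m),q(empty,4)),q(m,4))

Replace each occurrence of U with q(empty,m).
Replace each occurrence of Y with q(empty,4).
Replace each occurrence of R with m.
Result: q(q(q(empty,m),q(empty,4)),q(m,4)).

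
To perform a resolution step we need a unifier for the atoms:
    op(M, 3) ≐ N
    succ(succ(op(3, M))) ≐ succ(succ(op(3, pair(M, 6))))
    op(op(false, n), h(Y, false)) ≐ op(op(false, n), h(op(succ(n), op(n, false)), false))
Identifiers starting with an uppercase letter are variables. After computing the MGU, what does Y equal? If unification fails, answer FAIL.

FAIL

Bind N := op(M, 3); no other remaining equation mentions N.
Decompose succ/1: succ(op(3, M)) ≐ succ(op(3, pair(M, 6))).
Decompose succ/1: op(3, M) ≐ op(3, pair(M, 6)).
Decompose op/2: 3 ≐ 3,  M ≐ pair(M, 6).
Delete trivial equation 3 ≐ 3.
Occurs check fails: M occurs in pair(M, 6); the equation M ≐ pair(M, 6) has no finite solution.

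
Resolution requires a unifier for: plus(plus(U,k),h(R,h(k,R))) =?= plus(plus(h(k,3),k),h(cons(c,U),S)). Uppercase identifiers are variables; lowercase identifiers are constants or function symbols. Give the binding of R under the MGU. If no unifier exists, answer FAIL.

cons(c,h(k,3))

Decompose plus/2: plus(U,k) =?= plus(h(k,3),k),  h(R,h(k,R)) =?= h(cons(c,U),S).
Decompose plus/2: U =?= h(k,3),  k =?= k.
Bind U := h(k,3); substituting into the one remaining equation that mentions U gives: h(R,h(k,R)) =?= h(cons(c,h(k,3)),S).
Delete trivial equation k =?= k.
Decompose h/2: R =?= cons(c,h(k,3)),  h(k,R) =?= S.
Bind R := cons(c,h(k,3)); substituting into the remaining equation gives: h(k,cons(c,h(k,3))) =?= S.
Bind S := h(k,cons(c,h(k,3))).
MGU = { U := h(k,3), R := cons(c,h(k,3)), S := h(k,cons(c,h(k,3))) }, so R := cons(c,h(k,3)).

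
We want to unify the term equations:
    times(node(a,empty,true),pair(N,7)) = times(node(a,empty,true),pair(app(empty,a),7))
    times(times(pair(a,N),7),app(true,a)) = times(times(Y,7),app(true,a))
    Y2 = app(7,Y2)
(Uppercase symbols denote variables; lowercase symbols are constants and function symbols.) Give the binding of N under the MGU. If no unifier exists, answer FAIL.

Decompose times/2: node(a,empty,true) = node(a,empty,true),  pair(N,7) = pair(app(empty,a),7).
Delete trivial equation node(a,empty,true) = node(a,empty,true).
Decompose pair/2: N = app(empty,a),  7 = 7.
Bind N := app(empty,a); substituting into the one remaining equation that mentions N gives: times(times(pair(a,app(empty,a)),7),app(true,a)) = times(times(Y,7),app(true,a)).
Delete trivial equation 7 = 7.
Decompose times/2: times(pair(a,app(empty,a)),7) = times(Y,7),  app(true,a) = app(true,a).
Decompose times/2: pair(a,app(empty,a)) = Y,  7 = 7.
Bind Y := pair(a,app(empty,a)); no other remaining equation mentions Y.
Delete trivial equation 7 = 7.
Delete trivial equation app(true,a) = app(true,a).
Occurs check fails: Y2 occurs in app(7,Y2); the equation Y2 = app(7,Y2) has no finite solution.

FAIL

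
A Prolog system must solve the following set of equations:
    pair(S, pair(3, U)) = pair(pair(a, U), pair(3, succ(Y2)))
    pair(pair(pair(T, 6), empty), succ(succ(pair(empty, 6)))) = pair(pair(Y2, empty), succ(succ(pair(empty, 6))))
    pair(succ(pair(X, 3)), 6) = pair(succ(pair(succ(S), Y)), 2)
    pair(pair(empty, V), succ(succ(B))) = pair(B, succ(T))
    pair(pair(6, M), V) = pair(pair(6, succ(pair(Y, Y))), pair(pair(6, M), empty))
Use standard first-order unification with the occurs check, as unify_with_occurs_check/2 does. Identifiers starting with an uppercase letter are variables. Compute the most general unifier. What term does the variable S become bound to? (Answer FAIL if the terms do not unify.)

Decompose pair/2: S = pair(a, U),  pair(3, U) = pair(3, succ(Y2)).
Bind S := pair(a, U); substituting into the one remaining equation that mentions S gives: pair(succ(pair(X, 3)), 6) = pair(succ(pair(succ(pair(a, U)), Y)), 2).
Decompose pair/2: 3 = 3,  U = succ(Y2).
Delete trivial equation 3 = 3.
Bind U := succ(Y2); substituting into the one remaining equation that mentions U gives: pair(succ(pair(X, 3)), 6) = pair(succ(pair(succ(pair(a, succ(Y2))), Y)), 2). Substituting into the earlier binding gives S := pair(a, succ(Y2)).
Decompose pair/2: pair(pair(T, 6), empty) = pair(Y2, empty),  succ(succ(pair(empty, 6))) = succ(succ(pair(empty, 6))).
Decompose pair/2: pair(T, 6) = Y2,  empty = empty.
Bind Y2 := pair(T, 6); substituting into the one remaining equation that mentions Y2 gives: pair(succ(pair(X, 3)), 6) = pair(succ(pair(succ(pair(a, succ(pair(T, 6)))), Y)), 2). Substituting into the earlier bindings gives S := pair(a, succ(pair(T, 6))), U := succ(pair(T, 6)).
Delete trivial equation empty = empty.
Delete trivial equation succ(succ(pair(empty, 6))) = succ(succ(pair(empty, 6))).
Decompose pair/2: succ(pair(X, 3)) = succ(pair(succ(pair(a, succ(pair(T, 6)))), Y)),  6 = 2.
Decompose succ/1: pair(X, 3) = pair(succ(pair(a, succ(pair(T, 6)))), Y).
Decompose pair/2: X = succ(pair(a, succ(pair(T, 6)))),  3 = Y.
Bind X := succ(pair(a, succ(pair(T, 6)))); no other remaining equation mentions X.
Bind Y := 3; substituting into the one remaining equation that mentions Y gives: pair(pair(6, M), V) = pair(pair(6, succ(pair(3, 3))), pair(pair(6, M), empty)).
Clash: constants 6 and 2 differ; no unifier exists.

FAIL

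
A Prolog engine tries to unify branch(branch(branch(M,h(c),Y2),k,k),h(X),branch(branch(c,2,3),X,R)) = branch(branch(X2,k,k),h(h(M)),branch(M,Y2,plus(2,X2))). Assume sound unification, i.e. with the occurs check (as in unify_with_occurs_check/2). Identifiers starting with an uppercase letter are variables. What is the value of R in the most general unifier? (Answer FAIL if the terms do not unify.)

Decompose branch/3: branch(branch(M,h(c),Y2),k,k) = branch(X2,k,k),  h(X) = h(h(M)),  branch(branch(c,2,3),X,R) = branch(M,Y2,plus(2,X2)).
Decompose branch/3: branch(M,h(c),Y2) = X2,  k = k,  k = k.
Bind X2 := branch(M,h(c),Y2); substituting into the one remaining equation that mentions X2 gives: branch(branch(c,2,3),X,R) = branch(M,Y2,plus(2,branch(M,h(c),Y2))).
Delete trivial equation k = k.
Delete trivial equation k = k.
Decompose h/1: X = h(M).
Bind X := h(M); substituting into the remaining equation gives: branch(branch(c,2,3),h(M),R) = branch(M,Y2,plus(2,branch(M,h(c),Y2))).
Decompose branch/3: branch(c,2,3) = M,  h(M) = Y2,  R = plus(2,branch(M,h(c),Y2)).
Bind M := branch(c,2,3); substituting into the remaining equations gives: h(branch(c,2,3)) = Y2,  R = plus(2,branch(branch(c,2,3),h(c),Y2)). Substituting into the earlier bindings gives X2 := branch(branch(c,2,3),h(c),Y2), X := h(branch(c,2,3)).
Bind Y2 := h(branch(c,2,3)); substituting into the remaining equation gives: R = plus(2,branch(branch(c,2,3),h(c),h(branch(c,2,3)))). Substituting into the earlier binding gives X2 := branch(branch(c,2,3),h(c),h(branch(c,2,3))).
Bind R := plus(2,branch(branch(c,2,3),h(c),h(branch(c,2,3)))).
MGU = { X2 ↦ branch(branch(c,2,3),h(c),h(branch(c,2,3))), X ↦ h(branch(c,2,3)), M ↦ branch(c,2,3), Y2 ↦ h(branch(c,2,3)), R ↦ plus(2,branch(branch(c,2,3),h(c),h(branch(c,2,3)))) }, so R ↦ plus(2,branch(branch(c,2,3),h(c),h(branch(c,2,3)))).

plus(2,branch(branch(c,2,3),h(c),h(branch(c,2,3))))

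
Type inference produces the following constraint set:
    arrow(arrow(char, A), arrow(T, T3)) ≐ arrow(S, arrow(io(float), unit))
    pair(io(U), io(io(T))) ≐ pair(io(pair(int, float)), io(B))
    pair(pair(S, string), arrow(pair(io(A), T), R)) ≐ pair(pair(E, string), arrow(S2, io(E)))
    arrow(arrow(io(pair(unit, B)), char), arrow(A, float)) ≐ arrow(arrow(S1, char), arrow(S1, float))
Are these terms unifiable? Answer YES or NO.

YES

Decompose arrow/2: arrow(char, A) ≐ S,  arrow(T, T3) ≐ arrow(io(float), unit).
Bind S := arrow(char, A); substituting into the one remaining equation that mentions S gives: pair(pair(arrow(char, A), string), arrow(pair(io(A), T), R)) ≐ pair(pair(E, string), arrow(S2, io(E))).
Decompose arrow/2: T ≐ io(float),  T3 ≐ unit.
Bind T := io(float); substituting into the 2 remaining equations that mention T gives: pair(io(U), io(io(io(float)))) ≐ pair(io(pair(int, float)), io(B)),  pair(pair(arrow(char, A), string), arrow(pair(io(A), io(float)), R)) ≐ pair(pair(E, string), arrow(S2, io(E))).
Bind T3 := unit; no other remaining equation mentions T3.
Decompose pair/2: io(U) ≐ io(pair(int, float)),  io(io(io(float))) ≐ io(B).
Decompose io/1: U ≐ pair(int, float).
Bind U := pair(int, float); no other remaining equation mentions U.
Decompose io/1: io(io(float)) ≐ B.
Bind B := io(io(float)); substituting into the one remaining equation that mentions B gives: arrow(arrow(io(pair(unit, io(io(float)))), char), arrow(A, float)) ≐ arrow(arrow(S1, char), arrow(S1, float)).
Decompose pair/2: pair(arrow(char, A), string) ≐ pair(E, string),  arrow(pair(io(A), io(float)), R) ≐ arrow(S2, io(E)).
Decompose pair/2: arrow(char, A) ≐ E,  string ≐ string.
Bind E := arrow(char, A); substituting into the one remaining equation that mentions E gives: arrow(pair(io(A), io(float)), R) ≐ arrow(S2, io(arrow(char, A))).
Delete trivial equation string ≐ string.
Decompose arrow/2: pair(io(A), io(float)) ≐ S2,  R ≐ io(arrow(char, A)).
Bind S2 := pair(io(A), io(float)); no other remaining equation mentions S2.
Bind R := io(arrow(char, A)); no other remaining equation mentions R.
Decompose arrow/2: arrow(io(pair(unit, io(io(float)))), char) ≐ arrow(S1, char),  arrow(A, float) ≐ arrow(S1, float).
Decompose arrow/2: io(pair(unit, io(io(float)))) ≐ S1,  char ≐ char.
Bind S1 := io(pair(unit, io(io(float)))); substituting into the one remaining equation that mentions S1 gives: arrow(A, float) ≐ arrow(io(pair(unit, io(io(float)))), float).
Delete trivial equation char ≐ char.
Decompose arrow/2: A ≐ io(pair(unit, io(io(float)))),  float ≐ float.
Bind A := io(pair(unit, io(io(float)))); no other remaining equation mentions A. Substituting into the earlier bindings gives S := arrow(char, io(pair(unit, io(io(float))))), E := arrow(char, io(pair(unit, io(io(float))))), S2 := pair(io(io(pair(unit, io(io(float))))), io(float)), R := io(arrow(char, io(pair(unit, io(io(float)))))).
Delete trivial equation float ≐ float.
No equations remain and no clash or occurs-check failure arose, so a unifier exists.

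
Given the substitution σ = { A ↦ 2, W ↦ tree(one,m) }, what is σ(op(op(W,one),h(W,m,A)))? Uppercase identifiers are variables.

Replace each occurrence of A with 2.
Replace each occurrence of W with tree(one,m).
Result: op(op(tree(one,m),one),h(tree(one,m),m,2)).

op(op(tree(one,m),one),h(tree(one,m),m,2))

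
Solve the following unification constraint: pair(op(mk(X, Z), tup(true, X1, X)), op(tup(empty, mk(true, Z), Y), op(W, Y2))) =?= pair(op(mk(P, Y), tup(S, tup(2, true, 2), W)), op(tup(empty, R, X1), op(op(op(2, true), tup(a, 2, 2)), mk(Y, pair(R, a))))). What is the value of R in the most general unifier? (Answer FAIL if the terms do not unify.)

mk(true, tup(2, true, 2))

Decompose pair/2: op(mk(X, Z), tup(true, X1, X)) =?= op(mk(P, Y), tup(S, tup(2, true, 2), W)),  op(tup(empty, mk(true, Z), Y), op(W, Y2)) =?= op(tup(empty, R, X1), op(op(op(2, true), tup(a, 2, 2)), mk(Y, pair(R, a)))).
Decompose op/2: mk(X, Z) =?= mk(P, Y),  tup(true, X1, X) =?= tup(S, tup(2, true, 2), W).
Decompose mk/2: X =?= P,  Z =?= Y.
Bind X := P; substituting into the one remaining equation that mentions X gives: tup(true, X1, P) =?= tup(S, tup(2, true, 2), W).
Bind Z := Y; substituting into the one remaining equation that mentions Z gives: op(tup(empty, mk(true, Y), Y), op(W, Y2)) =?= op(tup(empty, R, X1), op(op(op(2, true), tup(a, 2, 2)), mk(Y, pair(R, a)))).
Decompose tup/3: true =?= S,  X1 =?= tup(2, true, 2),  P =?= W.
Bind S := true; no other remaining equation mentions S.
Bind X1 := tup(2, true, 2); substituting into the one remaining equation that mentions X1 gives: op(tup(empty, mk(true, Y), Y), op(W, Y2)) =?= op(tup(empty, R, tup(2, true, 2)), op(op(op(2, true), tup(a, 2, 2)), mk(Y, pair(R, a)))).
Bind P := W; no other remaining equation mentions P. Substituting into the earlier binding gives X := W.
Decompose op/2: tup(empty, mk(true, Y), Y) =?= tup(empty, R, tup(2, true, 2)),  op(W, Y2) =?= op(op(op(2, true), tup(a, 2, 2)), mk(Y, pair(R, a))).
Decompose tup/3: empty =?= empty,  mk(true, Y) =?= R,  Y =?= tup(2, true, 2).
Delete trivial equation empty =?= empty.
Bind R := mk(true, Y); substituting into the one remaining equation that mentions R gives: op(W, Y2) =?= op(op(op(2, true), tup(a, 2, 2)), mk(Y, pair(mk(true, Y), a))).
Bind Y := tup(2, true, 2); substituting into the remaining equation gives: op(W, Y2) =?= op(op(op(2, true), tup(a, 2, 2)), mk(tup(2, true, 2), pair(mk(true, tup(2, true, 2)), a))). Substituting into the earlier bindings gives Z := tup(2, true, 2), R := mk(true, tup(2, true, 2)).
Decompose op/2: W =?= op(op(2, true), tup(a, 2, 2)),  Y2 =?= mk(tup(2, true, 2), pair(mk(true, tup(2, true, 2)), a)).
Bind W := op(op(2, true), tup(a, 2, 2)); no other remaining equation mentions W. Substituting into the earlier bindings gives X := op(op(2, true), tup(a, 2, 2)), P := op(op(2, true), tup(a, 2, 2)).
Bind Y2 := mk(tup(2, true, 2), pair(mk(true, tup(2, true, 2)), a)).
MGU = { X := op(op(2, true), tup(a, 2, 2)), Z := tup(2, true, 2), S := true, X1 := tup(2, true, 2), P := op(op(2, true), tup(a, 2, 2)), R := mk(true, tup(2, true, 2)), Y := tup(2, true, 2), W := op(op(2, true), tup(a, 2, 2)), Y2 := mk(tup(2, true, 2), pair(mk(true, tup(2, true, 2)), a)) }, so R := mk(true, tup(2, true, 2)).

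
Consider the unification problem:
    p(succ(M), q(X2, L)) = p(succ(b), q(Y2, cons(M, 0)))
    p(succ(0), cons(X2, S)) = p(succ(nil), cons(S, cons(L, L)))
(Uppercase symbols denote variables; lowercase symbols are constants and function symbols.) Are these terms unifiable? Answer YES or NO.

NO

Decompose p/2: succ(M) = succ(b),  q(X2, L) = q(Y2, cons(M, 0)).
Decompose succ/1: M = b.
Bind M := b; substituting into the one remaining equation that mentions M gives: q(X2, L) = q(Y2, cons(b, 0)).
Decompose q/2: X2 = Y2,  L = cons(b, 0).
Bind X2 := Y2; substituting into the one remaining equation that mentions X2 gives: p(succ(0), cons(Y2, S)) = p(succ(nil), cons(S, cons(L, L))).
Bind L := cons(b, 0); substituting into the remaining equation gives: p(succ(0), cons(Y2, S)) = p(succ(nil), cons(S, cons(cons(b, 0), cons(b, 0)))).
Decompose p/2: succ(0) = succ(nil),  cons(Y2, S) = cons(S, cons(cons(b, 0), cons(b, 0))).
Decompose succ/1: 0 = nil.
Clash: constants 0 and nil differ; no unifier exists.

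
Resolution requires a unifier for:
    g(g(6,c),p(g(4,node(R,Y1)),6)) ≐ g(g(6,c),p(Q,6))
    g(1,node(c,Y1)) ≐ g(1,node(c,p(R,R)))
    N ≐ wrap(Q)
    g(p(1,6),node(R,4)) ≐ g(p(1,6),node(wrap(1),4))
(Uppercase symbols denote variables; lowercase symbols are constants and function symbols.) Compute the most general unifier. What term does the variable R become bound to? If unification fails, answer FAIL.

wrap(1)

Decompose g/2: g(6,c) ≐ g(6,c),  p(g(4,node(R,Y1)),6) ≐ p(Q,6).
Delete trivial equation g(6,c) ≐ g(6,c).
Decompose p/2: g(4,node(R,Y1)) ≐ Q,  6 ≐ 6.
Bind Q := g(4,node(R,Y1)); substituting into the one remaining equation that mentions Q gives: N ≐ wrap(g(4,node(R,Y1))).
Delete trivial equation 6 ≐ 6.
Decompose g/2: 1 ≐ 1,  node(c,Y1) ≐ node(c,p(R,R)).
Delete trivial equation 1 ≐ 1.
Decompose node/2: c ≐ c,  Y1 ≐ p(R,R).
Delete trivial equation c ≐ c.
Bind Y1 := p(R,R); substituting into the one remaining equation that mentions Y1 gives: N ≐ wrap(g(4,node(R,p(R,R)))). Substituting into the earlier binding gives Q := g(4,node(R,p(R,R))).
Bind N := wrap(g(4,node(R,p(R,R)))); no other remaining equation mentions N.
Decompose g/2: p(1,6) ≐ p(1,6),  node(R,4) ≐ node(wrap(1),4).
Delete trivial equation p(1,6) ≐ p(1,6).
Decompose node/2: R ≐ wrap(1),  4 ≐ 4.
Bind R := wrap(1); no other remaining equation mentions R. Substituting into the earlier bindings gives Q := g(4,node(wrap(1),p(wrap(1),wrap(1)))), Y1 := p(wrap(1),wrap(1)), N := wrap(g(4,node(wrap(1),p(wrap(1),wrap(1))))).
Delete trivial equation 4 ≐ 4.
MGU = { Q ↦ g(4,node(wrap(1),p(wrap(1),wrap(1)))), Y1 ↦ p(wrap(1),wrap(1)), N ↦ wrap(g(4,node(wrap(1),p(wrap(1),wrap(1))))), R ↦ wrap(1) }, so R ↦ wrap(1).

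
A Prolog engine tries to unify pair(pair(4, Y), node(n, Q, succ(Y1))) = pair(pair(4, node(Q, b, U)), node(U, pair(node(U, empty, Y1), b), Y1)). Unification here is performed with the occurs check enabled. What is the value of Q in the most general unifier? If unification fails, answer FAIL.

FAIL

Decompose pair/2: pair(4, Y) = pair(4, node(Q, b, U)),  node(n, Q, succ(Y1)) = node(U, pair(node(U, empty, Y1), b), Y1).
Decompose pair/2: 4 = 4,  Y = node(Q, b, U).
Delete trivial equation 4 = 4.
Bind Y := node(Q, b, U); no other remaining equation mentions Y.
Decompose node/3: n = U,  Q = pair(node(U, empty, Y1), b),  succ(Y1) = Y1.
Bind U := n; substituting into the one remaining equation that mentions U gives: Q = pair(node(n, empty, Y1), b). Substituting into the earlier binding gives Y := node(Q, b, n).
Bind Q := pair(node(n, empty, Y1), b); no other remaining equation mentions Q. Substituting into the earlier binding gives Y := node(pair(node(n, empty, Y1), b), b, n).
Occurs check fails: Y1 occurs in succ(Y1); the equation Y1 = succ(Y1) has no finite solution.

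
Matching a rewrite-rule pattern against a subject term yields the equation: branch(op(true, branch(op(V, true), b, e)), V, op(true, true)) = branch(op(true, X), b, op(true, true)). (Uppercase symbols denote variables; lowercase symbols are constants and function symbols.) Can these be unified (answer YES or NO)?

Decompose branch/3: op(true, branch(op(V, true), b, e)) = op(true, X),  V = b,  op(true, true) = op(true, true).
Decompose op/2: true = true,  branch(op(V, true), b, e) = X.
Delete trivial equation true = true.
Bind X := branch(op(V, true), b, e); no other remaining equation mentions X.
Bind V := b; no other remaining equation mentions V. Substituting into the earlier binding gives X := branch(op(b, true), b, e).
Delete trivial equation op(true, true) = op(true, true).
No equations remain and no clash or occurs-check failure arose, so a unifier exists.

YES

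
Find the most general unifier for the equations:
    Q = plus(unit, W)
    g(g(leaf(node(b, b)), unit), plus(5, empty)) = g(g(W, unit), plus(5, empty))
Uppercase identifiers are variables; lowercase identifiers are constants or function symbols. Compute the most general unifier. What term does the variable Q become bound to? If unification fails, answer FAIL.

plus(unit, leaf(node(b, b)))

Bind Q := plus(unit, W); no other remaining equation mentions Q.
Decompose g/2: g(leaf(node(b, b)), unit) = g(W, unit),  plus(5, empty) = plus(5, empty).
Decompose g/2: leaf(node(b, b)) = W,  unit = unit.
Bind W := leaf(node(b, b)); no other remaining equation mentions W. Substituting into the earlier binding gives Q := plus(unit, leaf(node(b, b))).
Delete trivial equation unit = unit.
Delete trivial equation plus(5, empty) = plus(5, empty).
MGU = { Q := plus(unit, leaf(node(b, b))), W := leaf(node(b, b)) }, so Q := plus(unit, leaf(node(b, b))).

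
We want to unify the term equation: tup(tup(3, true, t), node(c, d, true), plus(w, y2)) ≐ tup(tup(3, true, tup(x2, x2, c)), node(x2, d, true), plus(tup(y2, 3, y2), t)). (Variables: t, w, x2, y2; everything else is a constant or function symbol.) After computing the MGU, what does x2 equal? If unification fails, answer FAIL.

Decompose tup/3: tup(3, true, t) ≐ tup(3, true, tup(x2, x2, c)),  node(c, d, true) ≐ node(x2, d, true),  plus(w, y2) ≐ plus(tup(y2, 3, y2), t).
Decompose tup/3: 3 ≐ 3,  true ≐ true,  t ≐ tup(x2, x2, c).
Delete trivial equation 3 ≐ 3.
Delete trivial equation true ≐ true.
Bind t := tup(x2, x2, c); substituting into the one remaining equation that mentions t gives: plus(w, y2) ≐ plus(tup(y2, 3, y2), tup(x2, x2, c)).
Decompose node/3: c ≐ x2,  d ≐ d,  true ≐ true.
Bind x2 := c; substituting into the one remaining equation that mentions x2 gives: plus(w, y2) ≐ plus(tup(y2, 3, y2), tup(c, c, c)). Substituting into the earlier binding gives t := tup(c, c, c).
Delete trivial equation d ≐ d.
Delete trivial equation true ≐ true.
Decompose plus/2: w ≐ tup(y2, 3, y2),  y2 ≐ tup(c, c, c).
Bind w := tup(y2, 3, y2); no other remaining equation mentions w.
Bind y2 := tup(c, c, c). Substituting into the earlier binding gives w := tup(tup(c, c, c), 3, tup(c, c, c)).
MGU = { t ↦ tup(c, c, c), x2 ↦ c, w ↦ tup(tup(c, c, c), 3, tup(c, c, c)), y2 ↦ tup(c, c, c) }, so x2 ↦ c.

c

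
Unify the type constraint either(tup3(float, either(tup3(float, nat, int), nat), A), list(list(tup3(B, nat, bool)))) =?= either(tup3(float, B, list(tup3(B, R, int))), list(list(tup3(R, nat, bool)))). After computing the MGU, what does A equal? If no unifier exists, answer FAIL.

list(tup3(either(tup3(float, nat, int), nat), either(tup3(float, nat, int), nat), int))

Decompose either/2: tup3(float, either(tup3(float, nat, int), nat), A) =?= tup3(float, B, list(tup3(B, R, int))),  list(list(tup3(B, nat, bool))) =?= list(list(tup3(R, nat, bool))).
Decompose tup3/3: float =?= float,  either(tup3(float, nat, int), nat) =?= B,  A =?= list(tup3(B, R, int)).
Delete trivial equation float =?= float.
Bind B := either(tup3(float, nat, int), nat); substituting into the remaining equations gives: A =?= list(tup3(either(tup3(float, nat, int), nat), R, int)),  list(list(tup3(either(tup3(float, nat, int), nat), nat, bool))) =?= list(list(tup3(R, nat, bool))).
Bind A := list(tup3(either(tup3(float, nat, int), nat), R, int)); no other remaining equation mentions A.
Decompose list/1: list(tup3(either(tup3(float, nat, int), nat), nat, bool)) =?= list(tup3(R, nat, bool)).
Decompose list/1: tup3(either(tup3(float, nat, int), nat), nat, bool) =?= tup3(R, nat, bool).
Decompose tup3/3: either(tup3(float, nat, int), nat) =?= R,  nat =?= nat,  bool =?= bool.
Bind R := either(tup3(float, nat, int), nat); no other remaining equation mentions R. Substituting into the earlier binding gives A := list(tup3(either(tup3(float, nat, int), nat), either(tup3(float, nat, int), nat), int)).
Delete trivial equation nat =?= nat.
Delete trivial equation bool =?= bool.
MGU = { B -> either(tup3(float, nat, int), nat), A -> list(tup3(either(tup3(float, nat, int), nat), either(tup3(float, nat, int), nat), int)), R -> either(tup3(float, nat, int), nat) }, so A -> list(tup3(either(tup3(float, nat, int), nat), either(tup3(float, nat, int), nat), int)).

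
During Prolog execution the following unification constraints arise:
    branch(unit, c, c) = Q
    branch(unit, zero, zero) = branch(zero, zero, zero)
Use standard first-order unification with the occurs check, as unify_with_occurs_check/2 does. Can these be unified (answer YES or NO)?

Bind Q := branch(unit, c, c); no other remaining equation mentions Q.
Decompose branch/3: unit = zero,  zero = zero,  zero = zero.
Clash: constants unit and zero differ; no unifier exists.

NO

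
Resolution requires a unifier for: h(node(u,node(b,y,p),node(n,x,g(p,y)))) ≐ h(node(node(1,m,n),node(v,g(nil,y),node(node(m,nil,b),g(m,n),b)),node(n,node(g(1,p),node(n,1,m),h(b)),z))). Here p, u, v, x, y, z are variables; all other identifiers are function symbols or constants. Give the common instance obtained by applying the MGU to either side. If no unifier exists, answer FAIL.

Decompose h/1: node(u,node(b,y,p),node(n,x,g(p,y))) ≐ node(node(1,m,n),node(v,g(nil,y),node(node(m,nil,b),g(m,n),b)),node(n,node(g(1,p),node(n,1,m),h(b)),z)).
Decompose node/3: u ≐ node(1,m,n),  node(b,y,p) ≐ node(v,g(nil,y),node(node(m,nil,b),g(m,n),b)),  node(n,x,g(p,y)) ≐ node(n,node(g(1,p),node(n,1,m),h(b)),z).
Bind u := node(1,m,n); no other remaining equation mentions u.
Decompose node/3: b ≐ v,  y ≐ g(nil,y),  p ≐ node(node(m,nil,b),g(m,n),b).
Bind v := b; no other remaining equation mentions v.
Occurs check fails: y occurs in g(nil,y); the equation y ≐ g(nil,y) has no finite solution.

FAIL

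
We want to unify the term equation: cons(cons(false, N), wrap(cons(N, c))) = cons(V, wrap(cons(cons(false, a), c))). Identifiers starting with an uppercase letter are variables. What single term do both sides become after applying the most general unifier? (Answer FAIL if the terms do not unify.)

Decompose cons/2: cons(false, N) = V,  wrap(cons(N, c)) = wrap(cons(cons(false, a), c)).
Bind V := cons(false, N); no other remaining equation mentions V.
Decompose wrap/1: cons(N, c) = cons(cons(false, a), c).
Decompose cons/2: N = cons(false, a),  c = c.
Bind N := cons(false, a); no other remaining equation mentions N. Substituting into the earlier binding gives V := cons(false, cons(false, a)).
Delete trivial equation c = c.
Applying the MGU to either side gives cons(cons(false, cons(false, a)), wrap(cons(cons(false, a), c))).

cons(cons(false, cons(false, a)), wrap(cons(cons(false, a), c)))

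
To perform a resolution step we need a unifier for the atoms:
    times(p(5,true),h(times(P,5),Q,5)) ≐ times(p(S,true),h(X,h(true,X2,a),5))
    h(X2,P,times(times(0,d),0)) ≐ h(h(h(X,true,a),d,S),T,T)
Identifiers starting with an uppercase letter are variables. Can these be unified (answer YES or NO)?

Decompose times/2: p(5,true) ≐ p(S,true),  h(times(P,5),Q,5) ≐ h(X,h(true,X2,a),5).
Decompose p/2: 5 ≐ S,  true ≐ true.
Bind S := 5; substituting into the one remaining equation that mentions S gives: h(X2,P,times(times(0,d),0)) ≐ h(h(h(X,true,a),d,5),T,T).
Delete trivial equation true ≐ true.
Decompose h/3: times(P,5) ≐ X,  Q ≐ h(true,X2,a),  5 ≐ 5.
Bind X := times(P,5); substituting into the one remaining equation that mentions X gives: h(X2,P,times(times(0,d),0)) ≐ h(h(h(times(P,5),true,a),d,5),T,T).
Bind Q := h(true,X2,a); no other remaining equation mentions Q.
Delete trivial equation 5 ≐ 5.
Decompose h/3: X2 ≐ h(h(times(P,5),true,a),d,5),  P ≐ T,  times(times(0,d),0) ≐ T.
Bind X2 := h(h(times(P,5),true,a),d,5); no other remaining equation mentions X2. Substituting into the earlier binding gives Q := h(true,h(h(times(P,5),true,a),d,5),a).
Bind P := T; no other remaining equation mentions P. Substituting into the earlier bindings gives X := times(T,5), Q := h(true,h(h(times(T,5),true,a),d,5),a), X2 := h(h(times(T,5),true,a),d,5).
Bind T := times(times(0,d),0). Substituting into the earlier bindings gives X := times(times(times(0,d),0),5), Q := h(true,h(h(times(times(times(0,d),0),5),true,a),d,5),a), X2 := h(h(times(times(times(0,d),0),5),true,a),d,5), P := times(times(0,d),0).
No equations remain and no clash or occurs-check failure arose, so a unifier exists.

YES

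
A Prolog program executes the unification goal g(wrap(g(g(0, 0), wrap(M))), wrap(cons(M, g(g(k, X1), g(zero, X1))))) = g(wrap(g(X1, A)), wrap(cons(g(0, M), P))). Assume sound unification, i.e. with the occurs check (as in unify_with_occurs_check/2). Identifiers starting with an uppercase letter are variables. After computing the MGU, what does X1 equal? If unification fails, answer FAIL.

FAIL

Decompose g/2: wrap(g(g(0, 0), wrap(M))) = wrap(g(X1, A)),  wrap(cons(M, g(g(k, X1), g(zero, X1)))) = wrap(cons(g(0, M), P)).
Decompose wrap/1: g(g(0, 0), wrap(M)) = g(X1, A).
Decompose g/2: g(0, 0) = X1,  wrap(M) = A.
Bind X1 := g(0, 0); substituting into the one remaining equation that mentions X1 gives: wrap(cons(M, g(g(k, g(0, 0)), g(zero, g(0, 0))))) = wrap(cons(g(0, M), P)).
Bind A := wrap(M); no other remaining equation mentions A.
Decompose wrap/1: cons(M, g(g(k, g(0, 0)), g(zero, g(0, 0)))) = cons(g(0, M), P).
Decompose cons/2: M = g(0, M),  g(g(k, g(0, 0)), g(zero, g(0, 0))) = P.
Occurs check fails: M occurs in g(0, M); the equation M = g(0, M) has no finite solution.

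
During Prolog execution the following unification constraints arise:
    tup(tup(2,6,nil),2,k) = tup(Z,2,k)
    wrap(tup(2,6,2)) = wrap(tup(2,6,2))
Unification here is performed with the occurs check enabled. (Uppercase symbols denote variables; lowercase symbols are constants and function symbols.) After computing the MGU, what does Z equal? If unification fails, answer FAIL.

Decompose tup/3: tup(2,6,nil) = Z,  2 = 2,  k = k.
Bind Z := tup(2,6,nil); no other remaining equation mentions Z.
Delete trivial equation 2 = 2.
Delete trivial equation k = k.
Delete trivial equation wrap(tup(2,6,2)) = wrap(tup(2,6,2)).
MGU = { Z = tup(2,6,nil) }, so Z = tup(2,6,nil).

tup(2,6,nil)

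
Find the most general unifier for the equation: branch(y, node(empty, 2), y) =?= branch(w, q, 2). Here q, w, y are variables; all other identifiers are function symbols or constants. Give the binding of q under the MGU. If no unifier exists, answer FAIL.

node(empty, 2)

Decompose branch/3: y =?= w,  node(empty, 2) =?= q,  y =?= 2.
Bind y := w; substituting into the one remaining equation that mentions y gives: w =?= 2.
Bind q := node(empty, 2); no other remaining equation mentions q.
Bind w := 2. Substituting into the earlier binding gives y := 2.
MGU = { y := 2, q := node(empty, 2), w := 2 }, so q := node(empty, 2).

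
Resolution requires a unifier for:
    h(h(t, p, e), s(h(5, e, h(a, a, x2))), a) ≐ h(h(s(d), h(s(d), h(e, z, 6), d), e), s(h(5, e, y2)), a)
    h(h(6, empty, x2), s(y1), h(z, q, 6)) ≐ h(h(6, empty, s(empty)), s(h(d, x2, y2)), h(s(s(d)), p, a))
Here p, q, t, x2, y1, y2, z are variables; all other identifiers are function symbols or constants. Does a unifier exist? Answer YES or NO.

Decompose h/3: h(t, p, e) ≐ h(s(d), h(s(d), h(e, z, 6), d), e),  s(h(5, e, h(a, a, x2))) ≐ s(h(5, e, y2)),  a ≐ a.
Decompose h/3: t ≐ s(d),  p ≐ h(s(d), h(e, z, 6), d),  e ≐ e.
Bind t := s(d); no other remaining equation mentions t.
Bind p := h(s(d), h(e, z, 6), d); substituting into the one remaining equation that mentions p gives: h(h(6, empty, x2), s(y1), h(z, q, 6)) ≐ h(h(6, empty, s(empty)), s(h(d, x2, y2)), h(s(s(d)), h(s(d), h(e, z, 6), d), a)).
Delete trivial equation e ≐ e.
Decompose s/1: h(5, e, h(a, a, x2)) ≐ h(5, e, y2).
Decompose h/3: 5 ≐ 5,  e ≐ e,  h(a, a, x2) ≐ y2.
Delete trivial equation 5 ≐ 5.
Delete trivial equation e ≐ e.
Bind y2 := h(a, a, x2); substituting into the one remaining equation that mentions y2 gives: h(h(6, empty, x2), s(y1), h(z, q, 6)) ≐ h(h(6, empty, s(empty)), s(h(d, x2, h(a, a, x2))), h(s(s(d)), h(s(d), h(e, z, 6), d), a)).
Delete trivial equation a ≐ a.
Decompose h/3: h(6, empty, x2) ≐ h(6, empty, s(empty)),  s(y1) ≐ s(h(d, x2, h(a, a, x2))),  h(z, q, 6) ≐ h(s(s(d)), h(s(d), h(e, z, 6), d), a).
Decompose h/3: 6 ≐ 6,  empty ≐ empty,  x2 ≐ s(empty).
Delete trivial equation 6 ≐ 6.
Delete trivial equation empty ≐ empty.
Bind x2 := s(empty); substituting into the one remaining equation that mentions x2 gives: s(y1) ≐ s(h(d, s(empty), h(a, a, s(empty)))). Substituting into the earlier binding gives y2 := h(a, a, s(empty)).
Decompose s/1: y1 ≐ h(d, s(empty), h(a, a, s(empty))).
Bind y1 := h(d, s(empty), h(a, a, s(empty))); no other remaining equation mentions y1.
Decompose h/3: z ≐ s(s(d)),  q ≐ h(s(d), h(e, z, 6), d),  6 ≐ a.
Bind z := s(s(d)); substituting into the one remaining equation that mentions z gives: q ≐ h(s(d), h(e, s(s(d)), 6), d). Substituting into the earlier binding gives p := h(s(d), h(e, s(s(d)), 6), d).
Bind q := h(s(d), h(e, s(s(d)), 6), d); no other remaining equation mentions q.
Clash: constants 6 and a differ; no unifier exists.

NO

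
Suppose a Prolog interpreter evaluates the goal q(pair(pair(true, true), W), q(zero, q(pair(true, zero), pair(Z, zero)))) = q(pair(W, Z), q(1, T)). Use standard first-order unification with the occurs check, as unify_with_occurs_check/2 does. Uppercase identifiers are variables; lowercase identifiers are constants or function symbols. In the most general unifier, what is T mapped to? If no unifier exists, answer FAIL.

Decompose q/2: pair(pair(true, true), W) = pair(W, Z),  q(zero, q(pair(true, zero), pair(Z, zero))) = q(1, T).
Decompose pair/2: pair(true, true) = W,  W = Z.
Bind W := pair(true, true); substituting into the one remaining equation that mentions W gives: pair(true, true) = Z.
Bind Z := pair(true, true); substituting into the remaining equation gives: q(zero, q(pair(true, zero), pair(pair(true, true), zero))) = q(1, T).
Decompose q/2: zero = 1,  q(pair(true, zero), pair(pair(true, true), zero)) = T.
Clash: constants zero and 1 differ; no unifier exists.

FAIL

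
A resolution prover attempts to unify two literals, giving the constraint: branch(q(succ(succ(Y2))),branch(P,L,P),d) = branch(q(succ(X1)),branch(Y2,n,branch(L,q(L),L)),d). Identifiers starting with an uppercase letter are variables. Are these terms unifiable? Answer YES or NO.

Decompose branch/3: q(succ(succ(Y2))) = q(succ(X1)),  branch(P,L,P) = branch(Y2,n,branch(L,q(L),L)),  d = d.
Decompose q/1: succ(succ(Y2)) = succ(X1).
Decompose succ/1: succ(Y2) = X1.
Bind X1 := succ(Y2); no other remaining equation mentions X1.
Decompose branch/3: P = Y2,  L = n,  P = branch(L,q(L),L).
Bind P := Y2; substituting into the one remaining equation that mentions P gives: Y2 = branch(L,q(L),L).
Bind L := n; substituting into the one remaining equation that mentions L gives: Y2 = branch(n,q(n),n).
Bind Y2 := branch(n,q(n),n); no other remaining equation mentions Y2. Substituting into the earlier bindings gives X1 := succ(branch(n,q(n),n)), P := branch(n,q(n),n).
Delete trivial equation d = d.
No equations remain and no clash or occurs-check failure arose, so a unifier exists.

YES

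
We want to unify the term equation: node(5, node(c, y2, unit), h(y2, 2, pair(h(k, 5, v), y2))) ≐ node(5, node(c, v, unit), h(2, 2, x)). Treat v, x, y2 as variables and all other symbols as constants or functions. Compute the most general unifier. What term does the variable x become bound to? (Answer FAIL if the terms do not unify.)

pair(h(k, 5, 2), 2)

Decompose node/3: 5 ≐ 5,  node(c, y2, unit) ≐ node(c, v, unit),  h(y2, 2, pair(h(k, 5, v), y2)) ≐ h(2, 2, x).
Delete trivial equation 5 ≐ 5.
Decompose node/3: c ≐ c,  y2 ≐ v,  unit ≐ unit.
Delete trivial equation c ≐ c.
Bind y2 := v; substituting into the one remaining equation that mentions y2 gives: h(v, 2, pair(h(k, 5, v), v)) ≐ h(2, 2, x).
Delete trivial equation unit ≐ unit.
Decompose h/3: v ≐ 2,  2 ≐ 2,  pair(h(k, 5, v), v) ≐ x.
Bind v := 2; substituting into the one remaining equation that mentions v gives: pair(h(k, 5, 2), 2) ≐ x. Substituting into the earlier binding gives y2 := 2.
Delete trivial equation 2 ≐ 2.
Bind x := pair(h(k, 5, 2), 2).
MGU = { y2 ↦ 2, v ↦ 2, x ↦ pair(h(k, 5, 2), 2) }, so x ↦ pair(h(k, 5, 2), 2).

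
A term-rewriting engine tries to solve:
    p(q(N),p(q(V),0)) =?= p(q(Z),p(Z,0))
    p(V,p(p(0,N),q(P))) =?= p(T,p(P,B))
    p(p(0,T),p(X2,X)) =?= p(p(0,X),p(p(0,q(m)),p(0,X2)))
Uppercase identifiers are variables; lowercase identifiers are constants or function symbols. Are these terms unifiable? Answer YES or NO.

YES

Decompose p/2: q(N) =?= q(Z),  p(q(V),0) =?= p(Z,0).
Decompose q/1: N =?= Z.
Bind N := Z; substituting into the one remaining equation that mentions N gives: p(V,p(p(0,Z),q(P))) =?= p(T,p(P,B)).
Decompose p/2: q(V) =?= Z,  0 =?= 0.
Bind Z := q(V); substituting into the one remaining equation that mentions Z gives: p(V,p(p(0,q(V)),q(P))) =?= p(T,p(P,B)). Substituting into the earlier binding gives N := q(V).
Delete trivial equation 0 =?= 0.
Decompose p/2: V =?= T,  p(p(0,q(V)),q(P)) =?= p(P,B).
Bind V := T; substituting into the one remaining equation that mentions V gives: p(p(0,q(T)),q(P)) =?= p(P,B). Substituting into the earlier bindings gives N := q(T), Z := q(T).
Decompose p/2: p(0,q(T)) =?= P,  q(P) =?= B.
Bind P := p(0,q(T)); substituting into the one remaining equation that mentions P gives: q(p(0,q(T))) =?= B.
Bind B := q(p(0,q(T))); no other remaining equation mentions B.
Decompose p/2: p(0,T) =?= p(0,X),  p(X2,X) =?= p(p(0,q(m)),p(0,X2)).
Decompose p/2: 0 =?= 0,  T =?= X.
Delete trivial equation 0 =?= 0.
Bind T := X; no other remaining equation mentions T. Substituting into the earlier bindings gives N := q(X), Z := q(X), V := X, P := p(0,q(X)), B := q(p(0,q(X))).
Decompose p/2: X2 =?= p(0,q(m)),  X =?= p(0,X2).
Bind X2 := p(0,q(m)); substituting into the remaining equation gives: X =?= p(0,p(0,q(m))).
Bind X := p(0,p(0,q(m))). Substituting into the earlier bindings gives N := q(p(0,p(0,q(m)))), Z := q(p(0,p(0,q(m)))), V := p(0,p(0,q(m))), P := p(0,q(p(0,p(0,q(m))))), B := q(p(0,q(p(0,p(0,q(m)))))), T := p(0,p(0,q(m))).
No equations remain and no clash or occurs-check failure arose, so a unifier exists.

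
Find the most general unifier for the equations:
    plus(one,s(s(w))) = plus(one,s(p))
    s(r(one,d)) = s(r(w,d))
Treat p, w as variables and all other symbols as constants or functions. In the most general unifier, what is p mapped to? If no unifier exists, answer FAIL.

s(one)

Decompose plus/2: one = one,  s(s(w)) = s(p).
Delete trivial equation one = one.
Decompose s/1: s(w) = p.
Bind p := s(w); no other remaining equation mentions p.
Decompose s/1: r(one,d) = r(w,d).
Decompose r/2: one = w,  d = d.
Bind w := one; no other remaining equation mentions w. Substituting into the earlier binding gives p := s(one).
Delete trivial equation d = d.
MGU = { p := s(one), w := one }, so p := s(one).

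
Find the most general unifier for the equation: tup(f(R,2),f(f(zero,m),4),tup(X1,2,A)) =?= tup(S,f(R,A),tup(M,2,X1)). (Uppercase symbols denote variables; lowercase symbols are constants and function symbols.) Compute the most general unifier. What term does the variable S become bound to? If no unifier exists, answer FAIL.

f(f(zero,m),2)

Decompose tup/3: f(R,2) =?= S,  f(f(zero,m),4) =?= f(R,A),  tup(X1,2,A) =?= tup(M,2,X1).
Bind S := f(R,2); no other remaining equation mentions S.
Decompose f/2: f(zero,m) =?= R,  4 =?= A.
Bind R := f(zero,m); no other remaining equation mentions R. Substituting into the earlier binding gives S := f(f(zero,m),2).
Bind A := 4; substituting into the remaining equation gives: tup(X1,2,4) =?= tup(M,2,X1).
Decompose tup/3: X1 =?= M,  2 =?= 2,  4 =?= X1.
Bind X1 := M; substituting into the one remaining equation that mentions X1 gives: 4 =?= M.
Delete trivial equation 2 =?= 2.
Bind M := 4. Substituting into the earlier binding gives X1 := 4.
MGU = { S -> f(f(zero,m),2), R -> f(zero,m), A -> 4, X1 -> 4, M -> 4 }, so S -> f(f(zero,m),2).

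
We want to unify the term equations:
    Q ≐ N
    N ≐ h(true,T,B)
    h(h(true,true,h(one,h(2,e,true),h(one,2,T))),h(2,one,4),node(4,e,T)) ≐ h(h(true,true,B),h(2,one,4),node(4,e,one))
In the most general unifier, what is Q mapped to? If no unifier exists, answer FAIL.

h(true,one,h(one,h(2,e,true),h(one,2,one)))

Bind Q := N; no other remaining equation mentions Q.
Bind N := h(true,T,B); no other remaining equation mentions N. Substituting into the earlier binding gives Q := h(true,T,B).
Decompose h/3: h(true,true,h(one,h(2,e,true),h(one,2,T))) ≐ h(true,true,B),  h(2,one,4) ≐ h(2,one,4),  node(4,e,T) ≐ node(4,e,one).
Decompose h/3: true ≐ true,  true ≐ true,  h(one,h(2,e,true),h(one,2,T)) ≐ B.
Delete trivial equation true ≐ true.
Delete trivial equation true ≐ true.
Bind B := h(one,h(2,e,true),h(one,2,T)); no other remaining equation mentions B. Substituting into the earlier bindings gives Q := h(true,T,h(one,h(2,e,true),h(one,2,T))), N := h(true,T,h(one,h(2,e,true),h(one,2,T))).
Delete trivial equation h(2,one,4) ≐ h(2,one,4).
Decompose node/3: 4 ≐ 4,  e ≐ e,  T ≐ one.
Delete trivial equation 4 ≐ 4.
Delete trivial equation e ≐ e.
Bind T := one. Substituting into the earlier bindings gives Q := h(true,one,h(one,h(2,e,true),h(one,2,one))), N := h(true,one,h(one,h(2,e,true),h(one,2,one))), B := h(one,h(2,e,true),h(one,2,one)).
MGU = { Q ↦ h(true,one,h(one,h(2,e,true),h(one,2,one))), N ↦ h(true,one,h(one,h(2,e,true),h(one,2,one))), B ↦ h(one,h(2,e,true),h(one,2,one)), T ↦ one }, so Q ↦ h(true,one,h(one,h(2,e,true),h(one,2,one))).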